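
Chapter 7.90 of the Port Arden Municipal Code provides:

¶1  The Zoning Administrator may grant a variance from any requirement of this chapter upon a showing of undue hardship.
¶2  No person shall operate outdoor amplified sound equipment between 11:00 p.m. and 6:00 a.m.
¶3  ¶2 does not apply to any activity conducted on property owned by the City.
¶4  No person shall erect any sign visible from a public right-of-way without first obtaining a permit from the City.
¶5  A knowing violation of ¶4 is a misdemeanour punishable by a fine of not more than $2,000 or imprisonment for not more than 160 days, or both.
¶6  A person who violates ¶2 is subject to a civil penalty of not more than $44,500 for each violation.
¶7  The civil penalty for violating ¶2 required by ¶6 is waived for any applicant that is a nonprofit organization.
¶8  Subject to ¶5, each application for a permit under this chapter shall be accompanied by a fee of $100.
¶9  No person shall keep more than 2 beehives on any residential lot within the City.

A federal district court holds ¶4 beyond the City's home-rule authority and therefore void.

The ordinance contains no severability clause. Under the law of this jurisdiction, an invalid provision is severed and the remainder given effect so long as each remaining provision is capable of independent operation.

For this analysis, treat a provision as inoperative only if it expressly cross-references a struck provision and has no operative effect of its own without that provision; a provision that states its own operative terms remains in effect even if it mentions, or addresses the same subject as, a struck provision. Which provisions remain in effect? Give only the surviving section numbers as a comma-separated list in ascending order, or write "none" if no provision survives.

¶4 is struck. ¶5 operates only by reference to ¶4, so it falls with ¶4. ¶8 mentions ¶5 but its own obligation stands independently of ¶5, so ¶8 is not affected. With no severability clause, the stated default rule severs what cannot stand and enforces each remaining provision that can operate on its own. ¶1, ¶2, ¶3, ¶6, ¶7, ¶8, and ¶9 remain in effect.

1, 2, 3, 6, 7, 8, 9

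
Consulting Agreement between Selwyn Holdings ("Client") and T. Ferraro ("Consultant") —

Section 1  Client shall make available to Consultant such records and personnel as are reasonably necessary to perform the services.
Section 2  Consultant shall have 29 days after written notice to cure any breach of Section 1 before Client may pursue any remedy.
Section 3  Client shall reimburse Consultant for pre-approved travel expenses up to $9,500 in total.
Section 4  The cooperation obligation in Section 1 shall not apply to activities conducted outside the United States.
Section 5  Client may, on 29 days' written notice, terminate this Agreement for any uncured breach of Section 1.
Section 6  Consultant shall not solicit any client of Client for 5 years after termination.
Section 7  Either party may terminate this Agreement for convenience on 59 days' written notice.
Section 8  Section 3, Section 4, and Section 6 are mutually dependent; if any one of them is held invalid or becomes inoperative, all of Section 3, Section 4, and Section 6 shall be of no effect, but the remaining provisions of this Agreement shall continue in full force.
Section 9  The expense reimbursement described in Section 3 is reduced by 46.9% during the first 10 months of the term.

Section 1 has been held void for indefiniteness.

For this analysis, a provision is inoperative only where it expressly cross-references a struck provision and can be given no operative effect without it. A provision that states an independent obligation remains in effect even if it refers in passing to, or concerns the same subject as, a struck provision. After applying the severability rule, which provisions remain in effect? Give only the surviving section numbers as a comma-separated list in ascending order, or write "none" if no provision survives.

7, 8

Section 1 is struck. Section 2 has no operative effect of its own apart from Section 1 and is therefore inoperative. The whole of Section 4 is the carve-out from the cooperation obligation, defined by reference to Section 1, so Section 4 cannot stand once Section 1 is removed. Section 5 merely fixes the termination right for breach of Section 1; with Section 1 gone it has nothing to operate on and falls away. Section 8 declares Section 3, Section 4, and Section 6 mutually dependent; since one of them has fallen, all of them are of no effect. That brings down Section 3 and Section 6 as well. Section 9 in turn depends solely on a provision now struck and likewise falls. The remainder continues in force under Section 8. The provisions still in force are Section 7 and Section 8.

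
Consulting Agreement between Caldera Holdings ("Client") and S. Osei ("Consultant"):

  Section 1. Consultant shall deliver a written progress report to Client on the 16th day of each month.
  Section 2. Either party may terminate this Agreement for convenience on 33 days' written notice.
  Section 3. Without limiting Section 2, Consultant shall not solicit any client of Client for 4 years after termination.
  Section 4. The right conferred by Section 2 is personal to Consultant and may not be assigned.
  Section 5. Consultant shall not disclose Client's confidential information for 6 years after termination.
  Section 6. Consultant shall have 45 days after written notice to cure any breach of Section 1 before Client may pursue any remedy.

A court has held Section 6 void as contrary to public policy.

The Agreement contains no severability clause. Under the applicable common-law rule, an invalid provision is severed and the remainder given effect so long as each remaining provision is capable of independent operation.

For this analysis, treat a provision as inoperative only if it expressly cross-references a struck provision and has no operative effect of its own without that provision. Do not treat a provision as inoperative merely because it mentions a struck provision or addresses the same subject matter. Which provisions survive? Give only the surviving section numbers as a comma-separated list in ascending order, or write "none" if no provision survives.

Section 6 is struck. Nothing else in the Agreement is defined by reference to Section 6. Under the stated default rule, only provisions that cannot operate independently fall away; the rest are enforced. Section 1, Section 2, Section 3, Section 4, and Section 5 remain in effect.

1, 2, 3, 4, 5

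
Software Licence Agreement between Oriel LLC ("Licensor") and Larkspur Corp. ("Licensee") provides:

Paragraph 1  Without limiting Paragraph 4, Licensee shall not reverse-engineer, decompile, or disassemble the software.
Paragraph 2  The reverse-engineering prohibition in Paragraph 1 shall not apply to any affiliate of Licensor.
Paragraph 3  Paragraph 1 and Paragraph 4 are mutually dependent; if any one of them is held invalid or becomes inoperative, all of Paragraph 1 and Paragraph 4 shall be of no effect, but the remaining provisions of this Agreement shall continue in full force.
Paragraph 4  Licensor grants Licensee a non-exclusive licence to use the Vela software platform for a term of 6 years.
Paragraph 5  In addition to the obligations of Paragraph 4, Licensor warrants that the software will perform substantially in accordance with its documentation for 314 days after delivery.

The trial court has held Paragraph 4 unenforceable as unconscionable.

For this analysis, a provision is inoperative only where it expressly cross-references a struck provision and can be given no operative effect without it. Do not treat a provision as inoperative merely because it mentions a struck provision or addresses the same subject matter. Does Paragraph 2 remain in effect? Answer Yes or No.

Paragraph 4 is struck. Although Paragraph 5 refers to Paragraph 4, its operative terms do not depend on Paragraph 4, so it remains in effect. Nothing else in the Agreement is defined by reference to Paragraph 4. Paragraph 3 declares Paragraph 1 and Paragraph 4 mutually dependent; since one of them has fallen, all of them are of no effect. That brings down Paragraph 1 as well. Paragraph 2 in turn depends solely on a provision now struck and likewise falls. The remainder continues in force under Paragraph 3. That leaves Paragraph 3 and Paragraph 5 in effect. Paragraph 2 is among the inoperative provisions, so the answer is no.

No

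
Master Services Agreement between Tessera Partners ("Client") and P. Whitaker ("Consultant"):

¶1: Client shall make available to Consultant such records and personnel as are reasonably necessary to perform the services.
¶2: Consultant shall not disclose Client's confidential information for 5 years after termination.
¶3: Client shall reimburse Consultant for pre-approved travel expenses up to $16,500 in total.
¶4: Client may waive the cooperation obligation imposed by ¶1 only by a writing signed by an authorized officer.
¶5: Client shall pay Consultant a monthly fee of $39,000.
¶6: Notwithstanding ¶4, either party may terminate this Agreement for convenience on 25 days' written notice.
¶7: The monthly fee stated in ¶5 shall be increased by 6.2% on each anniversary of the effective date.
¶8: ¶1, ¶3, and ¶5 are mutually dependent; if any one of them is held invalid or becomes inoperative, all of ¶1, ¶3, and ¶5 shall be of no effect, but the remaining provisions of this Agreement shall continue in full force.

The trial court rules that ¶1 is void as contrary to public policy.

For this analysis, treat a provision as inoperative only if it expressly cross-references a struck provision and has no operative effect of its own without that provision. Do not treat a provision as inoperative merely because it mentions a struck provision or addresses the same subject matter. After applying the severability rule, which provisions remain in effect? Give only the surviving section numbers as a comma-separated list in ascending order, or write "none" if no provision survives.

¶1 is struck. ¶4 operates only by reference to ¶1, so it falls with ¶1. ¶6 mentions ¶4 but its own obligation stands independently of ¶4, so ¶6 is not affected. ¶8 declares ¶1, ¶3, and ¶5 mutually dependent; since one of them has fallen, all of them are of no effect. That brings down ¶3 and ¶5 as well. ¶7 in turn depends solely on a provision now struck and likewise falls. The remainder continues in force under ¶8. The provisions still in force are ¶2, ¶6, and ¶8.

2, 6, 8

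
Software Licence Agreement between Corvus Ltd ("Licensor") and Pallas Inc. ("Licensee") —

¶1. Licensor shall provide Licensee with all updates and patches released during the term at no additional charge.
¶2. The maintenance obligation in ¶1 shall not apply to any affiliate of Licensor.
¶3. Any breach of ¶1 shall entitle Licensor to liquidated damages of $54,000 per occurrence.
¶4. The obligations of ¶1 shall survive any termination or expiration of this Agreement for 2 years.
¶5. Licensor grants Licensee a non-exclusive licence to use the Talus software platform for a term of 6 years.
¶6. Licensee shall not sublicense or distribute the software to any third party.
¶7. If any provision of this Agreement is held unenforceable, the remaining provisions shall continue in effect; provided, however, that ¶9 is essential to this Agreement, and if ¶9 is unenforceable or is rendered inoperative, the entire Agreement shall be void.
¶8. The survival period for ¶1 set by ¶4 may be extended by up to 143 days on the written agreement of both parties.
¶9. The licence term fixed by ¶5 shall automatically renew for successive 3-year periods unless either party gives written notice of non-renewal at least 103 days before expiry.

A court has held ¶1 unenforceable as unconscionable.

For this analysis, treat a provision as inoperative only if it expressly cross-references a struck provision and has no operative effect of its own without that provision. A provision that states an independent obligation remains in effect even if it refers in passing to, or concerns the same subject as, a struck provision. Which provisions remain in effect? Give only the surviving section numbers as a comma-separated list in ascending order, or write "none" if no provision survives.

5, 6, 7, 9

¶1 is struck. The whole of ¶2 is the carve-out from the maintenance obligation, defined by reference to ¶1, so ¶2 cannot stand once ¶1 is removed. The whole of ¶3 is the liquidated-damages amount, defined by reference to ¶1, so ¶3 cannot stand once ¶1 is removed. The only function of ¶4 is the survival period for ¶1, so it cannot stand once ¶1 is removed. ¶8 operates only by reference to ¶4, so it falls with ¶4. ¶7 makes ¶9 an essential term, but ¶9 is unaffected, so the severability proviso in ¶7 preserves the remaining provisions. That leaves ¶5, ¶6, ¶7, and ¶9 in effect.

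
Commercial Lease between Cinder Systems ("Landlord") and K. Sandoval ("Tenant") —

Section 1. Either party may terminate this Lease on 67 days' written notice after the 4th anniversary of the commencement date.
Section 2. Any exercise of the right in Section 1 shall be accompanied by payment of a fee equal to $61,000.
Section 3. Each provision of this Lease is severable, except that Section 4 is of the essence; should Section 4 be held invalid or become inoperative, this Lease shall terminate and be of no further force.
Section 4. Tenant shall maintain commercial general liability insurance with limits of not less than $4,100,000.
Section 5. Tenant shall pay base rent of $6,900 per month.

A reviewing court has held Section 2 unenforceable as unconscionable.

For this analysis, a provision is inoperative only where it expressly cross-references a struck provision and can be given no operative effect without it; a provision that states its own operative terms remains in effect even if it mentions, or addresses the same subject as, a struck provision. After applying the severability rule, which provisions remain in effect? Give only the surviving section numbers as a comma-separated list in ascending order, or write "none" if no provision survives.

Section 2 is struck. Nothing else in the Lease is defined by reference to Section 2. Section 3 makes Section 4 an essential term, but Section 4 is unaffected, so the severability proviso in Section 3 preserves the remaining provisions. Section 1, Section 3, Section 4, and Section 5 remain in effect.

1, 3, 4, 5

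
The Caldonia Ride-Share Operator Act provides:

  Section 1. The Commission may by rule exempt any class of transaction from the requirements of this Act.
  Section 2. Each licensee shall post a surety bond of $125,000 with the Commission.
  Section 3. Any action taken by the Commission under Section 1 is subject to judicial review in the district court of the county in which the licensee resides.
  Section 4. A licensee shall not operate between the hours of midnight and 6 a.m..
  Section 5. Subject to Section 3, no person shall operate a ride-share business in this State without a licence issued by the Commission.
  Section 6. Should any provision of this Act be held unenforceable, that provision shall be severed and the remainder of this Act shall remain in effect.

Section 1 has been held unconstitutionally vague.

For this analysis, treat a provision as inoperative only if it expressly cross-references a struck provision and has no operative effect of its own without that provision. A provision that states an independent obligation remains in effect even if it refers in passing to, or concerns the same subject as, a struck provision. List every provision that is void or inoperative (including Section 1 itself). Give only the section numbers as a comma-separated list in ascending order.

Section 1 is struck. Section 3 has no operative effect of its own apart from Section 1 and is therefore inoperative. Section 5 mentions Section 3 but its own obligation stands independently of Section 3, so Section 5 is not affected. Section 6 is a severability clause and preserves every provision that can still be given independent effect. The provisions still in force are Section 2, Section 4, Section 5, and Section 6.

1, 3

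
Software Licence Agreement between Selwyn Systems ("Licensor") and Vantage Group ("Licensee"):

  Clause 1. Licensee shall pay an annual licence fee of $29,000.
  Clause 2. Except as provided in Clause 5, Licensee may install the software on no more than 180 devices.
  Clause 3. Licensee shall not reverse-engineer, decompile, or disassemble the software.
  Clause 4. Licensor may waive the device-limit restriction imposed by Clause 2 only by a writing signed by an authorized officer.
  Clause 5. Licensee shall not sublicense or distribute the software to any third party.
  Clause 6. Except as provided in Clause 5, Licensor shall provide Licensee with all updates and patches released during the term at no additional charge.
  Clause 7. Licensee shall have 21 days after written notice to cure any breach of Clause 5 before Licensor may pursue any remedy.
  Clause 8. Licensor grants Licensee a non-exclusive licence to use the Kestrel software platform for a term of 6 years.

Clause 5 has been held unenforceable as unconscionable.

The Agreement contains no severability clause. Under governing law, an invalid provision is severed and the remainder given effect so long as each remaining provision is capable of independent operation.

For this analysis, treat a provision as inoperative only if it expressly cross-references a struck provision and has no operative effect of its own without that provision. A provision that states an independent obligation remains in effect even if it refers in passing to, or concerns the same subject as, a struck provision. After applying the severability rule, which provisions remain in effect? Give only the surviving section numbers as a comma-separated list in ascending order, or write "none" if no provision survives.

Clause 5 is struck. Clause 7 merely fixes the cure period for breach of Clause 5; with Clause 5 gone it has nothing to operate on and falls away. Clause 2 mentions Clause 5 but its own obligation stands independently of Clause 5, so Clause 2 is not affected. Although Clause 6 refers to Clause 5, its operative terms do not depend on Clause 5, so it remains in effect. Under the stated default rule, only provisions that cannot operate independently fall away; the rest are enforced. Clause 1, Clause 2, Clause 3, Clause 4, Clause 6, and Clause 8 remain in effect.

1, 2, 3, 4, 6, 8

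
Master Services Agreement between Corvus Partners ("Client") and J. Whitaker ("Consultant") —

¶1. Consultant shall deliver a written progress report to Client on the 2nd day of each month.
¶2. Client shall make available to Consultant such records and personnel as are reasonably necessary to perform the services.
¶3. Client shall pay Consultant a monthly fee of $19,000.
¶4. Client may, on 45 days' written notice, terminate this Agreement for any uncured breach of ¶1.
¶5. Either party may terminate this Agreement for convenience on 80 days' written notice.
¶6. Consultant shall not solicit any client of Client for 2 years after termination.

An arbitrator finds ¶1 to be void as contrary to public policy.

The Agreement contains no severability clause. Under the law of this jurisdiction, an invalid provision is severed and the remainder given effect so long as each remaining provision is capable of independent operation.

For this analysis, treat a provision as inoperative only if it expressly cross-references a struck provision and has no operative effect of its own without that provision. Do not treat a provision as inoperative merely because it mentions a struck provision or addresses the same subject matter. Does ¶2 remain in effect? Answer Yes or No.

Yes

¶1 is struck. ¶4 has no operative effect of its own apart from ¶1 and is therefore inoperative. Under the stated default rule, only provisions that cannot operate independently fall away; the rest are enforced. That leaves ¶2, ¶3, ¶5, and ¶6 in effect. ¶2 is among the surviving provisions, so the answer is yes.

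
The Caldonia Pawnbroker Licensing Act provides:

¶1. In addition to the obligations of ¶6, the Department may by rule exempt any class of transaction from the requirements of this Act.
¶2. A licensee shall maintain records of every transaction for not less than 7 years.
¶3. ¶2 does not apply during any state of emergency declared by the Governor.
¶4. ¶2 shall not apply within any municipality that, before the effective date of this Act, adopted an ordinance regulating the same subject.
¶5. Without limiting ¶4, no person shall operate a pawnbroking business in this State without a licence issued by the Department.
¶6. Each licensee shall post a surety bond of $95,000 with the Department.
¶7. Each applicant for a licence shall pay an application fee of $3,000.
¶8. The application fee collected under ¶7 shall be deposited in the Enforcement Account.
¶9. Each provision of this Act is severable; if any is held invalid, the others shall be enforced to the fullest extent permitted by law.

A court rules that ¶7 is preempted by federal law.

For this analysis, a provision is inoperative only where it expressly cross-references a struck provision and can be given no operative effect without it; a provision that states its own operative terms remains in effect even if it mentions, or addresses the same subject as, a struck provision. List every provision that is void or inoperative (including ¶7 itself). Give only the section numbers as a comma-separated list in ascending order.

¶7 is struck. ¶8 has no operative effect of its own apart from ¶7 and is therefore inoperative. ¶9 is a severability clause and preserves every provision that can still be given independent effect. The provisions still in force are ¶1, ¶2, ¶3, ¶4, ¶5, ¶6, and ¶9.

7, 8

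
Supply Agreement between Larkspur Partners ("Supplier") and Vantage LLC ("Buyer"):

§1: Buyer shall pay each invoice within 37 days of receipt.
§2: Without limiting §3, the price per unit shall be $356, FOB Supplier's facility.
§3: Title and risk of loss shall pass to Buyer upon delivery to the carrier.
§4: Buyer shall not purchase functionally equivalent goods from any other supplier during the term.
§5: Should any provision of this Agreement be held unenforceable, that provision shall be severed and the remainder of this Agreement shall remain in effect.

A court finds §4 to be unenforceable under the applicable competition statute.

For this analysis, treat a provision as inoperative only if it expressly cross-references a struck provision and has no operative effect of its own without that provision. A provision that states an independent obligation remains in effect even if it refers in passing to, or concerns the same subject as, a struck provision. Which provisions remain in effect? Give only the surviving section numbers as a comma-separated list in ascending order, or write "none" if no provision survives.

§4 is struck. No other provision's operative terms depend on §4. Under the severability clause in §5, the remaining provisions continue in force. That leaves §1, §2, §3, and §5 in effect.

1, 2, 3, 5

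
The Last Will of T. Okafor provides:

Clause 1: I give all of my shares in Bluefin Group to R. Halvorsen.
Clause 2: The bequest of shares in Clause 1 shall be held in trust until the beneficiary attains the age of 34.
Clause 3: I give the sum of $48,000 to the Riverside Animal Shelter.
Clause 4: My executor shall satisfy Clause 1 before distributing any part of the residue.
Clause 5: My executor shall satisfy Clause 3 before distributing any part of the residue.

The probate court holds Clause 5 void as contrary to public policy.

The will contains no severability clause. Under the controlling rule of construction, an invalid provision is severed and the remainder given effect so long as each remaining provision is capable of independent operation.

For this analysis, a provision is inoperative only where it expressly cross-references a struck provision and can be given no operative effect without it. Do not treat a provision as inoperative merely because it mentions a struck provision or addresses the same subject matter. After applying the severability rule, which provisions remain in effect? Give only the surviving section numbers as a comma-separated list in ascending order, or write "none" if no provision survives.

1, 2, 3, 4

Clause 5 is struck. Nothing else in the will is defined by reference to Clause 5. Under the stated default rule, only provisions that cannot operate independently fall away; the rest are enforced. Clause 1, Clause 2, Clause 3, and Clause 4 remain in effect.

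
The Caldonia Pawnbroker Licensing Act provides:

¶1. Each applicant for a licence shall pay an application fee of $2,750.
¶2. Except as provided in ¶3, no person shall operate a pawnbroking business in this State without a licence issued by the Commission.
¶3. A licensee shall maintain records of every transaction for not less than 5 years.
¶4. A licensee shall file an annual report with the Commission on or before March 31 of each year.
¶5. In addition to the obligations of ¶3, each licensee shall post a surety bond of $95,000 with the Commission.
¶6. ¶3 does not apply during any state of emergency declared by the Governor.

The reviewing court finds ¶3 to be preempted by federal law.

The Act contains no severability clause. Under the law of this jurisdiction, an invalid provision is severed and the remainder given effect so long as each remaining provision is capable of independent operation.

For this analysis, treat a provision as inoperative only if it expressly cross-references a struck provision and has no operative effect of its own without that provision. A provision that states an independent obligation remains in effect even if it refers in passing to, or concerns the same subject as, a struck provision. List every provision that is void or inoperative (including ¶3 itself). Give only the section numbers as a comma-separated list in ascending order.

3, 6

¶3 is struck. ¶6 has no operative effect of its own apart from ¶3 and is therefore inoperative. ¶5 mentions ¶3 but its own obligation stands independently of ¶3, so ¶5 is not affected. ¶2 mentions ¶3 but its own obligation stands independently of ¶3, so ¶2 is not affected. With no severability clause, the stated default rule severs what cannot stand and enforces each remaining provision that can operate on its own. ¶1, ¶2, ¶4, and ¶5 remain in effect.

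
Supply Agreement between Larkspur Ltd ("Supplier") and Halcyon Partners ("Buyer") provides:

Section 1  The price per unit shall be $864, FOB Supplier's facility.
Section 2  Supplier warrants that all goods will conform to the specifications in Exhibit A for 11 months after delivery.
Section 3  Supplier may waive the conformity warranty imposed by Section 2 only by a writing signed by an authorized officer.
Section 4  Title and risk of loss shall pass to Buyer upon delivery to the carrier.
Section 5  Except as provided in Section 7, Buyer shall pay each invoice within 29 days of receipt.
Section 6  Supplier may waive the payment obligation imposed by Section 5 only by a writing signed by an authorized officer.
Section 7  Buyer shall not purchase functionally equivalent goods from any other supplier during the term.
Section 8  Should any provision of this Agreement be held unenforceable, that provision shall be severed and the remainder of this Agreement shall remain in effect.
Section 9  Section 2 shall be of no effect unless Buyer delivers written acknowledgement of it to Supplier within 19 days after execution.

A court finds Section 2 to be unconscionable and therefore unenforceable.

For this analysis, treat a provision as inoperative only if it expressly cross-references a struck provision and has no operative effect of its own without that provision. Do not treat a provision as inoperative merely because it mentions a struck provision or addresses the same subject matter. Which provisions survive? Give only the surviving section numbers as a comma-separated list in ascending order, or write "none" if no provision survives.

Section 2 is struck. Section 3 merely fixes the waiver condition for Section 2; with Section 2 gone it has nothing to operate on and falls away. Section 9 operates only by reference to Section 2, so it falls with Section 2. Under the severability clause in Section 8, the remaining provisions continue in force. The provisions still in force are Section 1, Section 4, Section 5, Section 6, Section 7, and Section 8.

1, 4, 5, 6, 7, 8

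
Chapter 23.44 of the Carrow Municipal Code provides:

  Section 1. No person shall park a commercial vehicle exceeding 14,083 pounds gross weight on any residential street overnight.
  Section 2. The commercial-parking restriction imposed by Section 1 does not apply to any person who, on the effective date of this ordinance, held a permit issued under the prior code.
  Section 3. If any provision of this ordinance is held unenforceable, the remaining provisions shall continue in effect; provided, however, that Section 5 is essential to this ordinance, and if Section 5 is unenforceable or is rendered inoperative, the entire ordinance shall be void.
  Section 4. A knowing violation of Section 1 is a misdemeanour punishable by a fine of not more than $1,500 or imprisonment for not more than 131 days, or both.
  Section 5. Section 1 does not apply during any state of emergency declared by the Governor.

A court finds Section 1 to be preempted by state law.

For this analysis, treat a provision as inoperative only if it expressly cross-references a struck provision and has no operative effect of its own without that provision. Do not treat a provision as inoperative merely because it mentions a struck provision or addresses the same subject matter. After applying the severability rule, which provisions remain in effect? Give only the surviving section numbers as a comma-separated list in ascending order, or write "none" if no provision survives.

none

Section 1 is struck. Section 2 merely fixes the grandfather exemption from Section 1; with Section 1 gone it has nothing to operate on and falls away. Section 4 has no operative effect of its own apart from Section 1 and is therefore inoperative. Section 5 merely fixes the emergency suspension of Section 1; with Section 1 gone it has nothing to operate on and falls away. Section 3 makes Section 5 an essential term, and Section 5 has been rendered inoperative by the cascade; under Section 3, the entire ordinance is therefore void. No provision of the ordinance survives.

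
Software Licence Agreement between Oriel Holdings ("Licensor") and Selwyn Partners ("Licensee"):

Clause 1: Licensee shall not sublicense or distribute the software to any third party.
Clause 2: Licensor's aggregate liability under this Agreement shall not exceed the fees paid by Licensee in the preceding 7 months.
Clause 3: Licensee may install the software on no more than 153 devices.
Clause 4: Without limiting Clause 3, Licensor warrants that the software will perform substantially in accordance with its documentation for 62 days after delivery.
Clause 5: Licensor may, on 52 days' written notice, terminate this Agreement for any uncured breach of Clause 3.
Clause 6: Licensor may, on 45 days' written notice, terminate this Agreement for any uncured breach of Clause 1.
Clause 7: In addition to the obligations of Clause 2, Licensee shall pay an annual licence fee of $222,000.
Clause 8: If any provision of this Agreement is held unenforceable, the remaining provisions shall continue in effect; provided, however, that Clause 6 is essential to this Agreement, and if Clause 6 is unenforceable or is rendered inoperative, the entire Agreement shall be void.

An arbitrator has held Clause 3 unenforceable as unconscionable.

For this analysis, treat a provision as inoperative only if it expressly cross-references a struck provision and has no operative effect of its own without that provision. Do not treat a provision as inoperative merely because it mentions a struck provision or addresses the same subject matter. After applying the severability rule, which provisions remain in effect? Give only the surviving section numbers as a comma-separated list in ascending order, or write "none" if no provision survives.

1, 2, 4, 6, 7, 8

Clause 3 is struck. Clause 5 has no operative effect of its own apart from Clause 3 and is therefore inoperative. Clause 4 mentions Clause 3 but its own obligation stands independently of Clause 3, so Clause 4 is not affected. Clause 8 makes Clause 6 an essential term, but Clause 6 is unaffected, so the severability proviso in Clause 8 preserves the remaining provisions. The provisions still in force are Clause 1, Clause 2, Clause 4, Clause 6, Clause 7, and Clause 8.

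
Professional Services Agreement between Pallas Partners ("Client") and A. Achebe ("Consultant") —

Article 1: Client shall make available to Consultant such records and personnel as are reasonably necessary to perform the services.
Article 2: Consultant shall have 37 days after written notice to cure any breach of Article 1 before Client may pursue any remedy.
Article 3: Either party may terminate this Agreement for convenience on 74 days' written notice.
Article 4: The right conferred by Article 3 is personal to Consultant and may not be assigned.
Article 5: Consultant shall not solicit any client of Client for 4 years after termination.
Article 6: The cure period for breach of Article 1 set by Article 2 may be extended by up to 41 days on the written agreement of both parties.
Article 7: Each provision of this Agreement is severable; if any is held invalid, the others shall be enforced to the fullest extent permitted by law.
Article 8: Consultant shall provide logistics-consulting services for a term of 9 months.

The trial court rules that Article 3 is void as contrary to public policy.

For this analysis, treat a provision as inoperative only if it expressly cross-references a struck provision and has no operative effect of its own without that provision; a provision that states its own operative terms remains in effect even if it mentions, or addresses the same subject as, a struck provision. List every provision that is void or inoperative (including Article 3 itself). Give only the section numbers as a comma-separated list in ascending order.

3, 4

Article 3 is struck. The only function of Article 4 is the non-assignment of Article 3, so it cannot stand once Article 3 is removed. Under the severability clause in Article 7, the remaining provisions continue in force. Article 1, Article 2, Article 5, Article 6, Article 7, and Article 8 remain in effect.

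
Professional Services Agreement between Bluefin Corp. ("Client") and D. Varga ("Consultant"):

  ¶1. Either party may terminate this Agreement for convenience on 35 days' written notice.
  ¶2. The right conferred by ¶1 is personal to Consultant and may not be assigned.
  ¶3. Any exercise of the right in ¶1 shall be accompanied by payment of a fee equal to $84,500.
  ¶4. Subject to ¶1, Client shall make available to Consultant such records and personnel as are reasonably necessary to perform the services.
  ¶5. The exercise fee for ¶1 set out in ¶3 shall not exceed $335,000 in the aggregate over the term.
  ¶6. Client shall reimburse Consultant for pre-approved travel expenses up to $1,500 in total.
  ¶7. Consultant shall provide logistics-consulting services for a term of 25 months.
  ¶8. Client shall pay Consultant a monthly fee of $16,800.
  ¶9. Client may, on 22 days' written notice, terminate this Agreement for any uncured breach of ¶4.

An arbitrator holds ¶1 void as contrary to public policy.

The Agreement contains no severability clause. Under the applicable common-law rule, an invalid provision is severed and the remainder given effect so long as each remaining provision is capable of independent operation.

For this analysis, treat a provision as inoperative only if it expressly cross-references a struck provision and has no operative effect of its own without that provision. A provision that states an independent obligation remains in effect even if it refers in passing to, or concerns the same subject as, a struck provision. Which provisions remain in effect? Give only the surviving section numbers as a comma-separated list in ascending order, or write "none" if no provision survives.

4, 6, 7, 8, 9

¶1 is struck. ¶2 has no operative effect of its own apart from ¶1 and is therefore inoperative. ¶3 merely fixes the exercise fee for ¶1; with ¶1 gone it has nothing to operate on and falls away. ¶5 operates only by reference to ¶3, so it falls with ¶3. ¶4 mentions ¶1 but its own obligation stands independently of ¶1, so ¶4 is not affected. With no severability clause, the stated default rule severs what cannot stand and enforces each remaining provision that can operate on its own. The provisions still in force are ¶4, ¶6, ¶7, ¶8, and ¶9.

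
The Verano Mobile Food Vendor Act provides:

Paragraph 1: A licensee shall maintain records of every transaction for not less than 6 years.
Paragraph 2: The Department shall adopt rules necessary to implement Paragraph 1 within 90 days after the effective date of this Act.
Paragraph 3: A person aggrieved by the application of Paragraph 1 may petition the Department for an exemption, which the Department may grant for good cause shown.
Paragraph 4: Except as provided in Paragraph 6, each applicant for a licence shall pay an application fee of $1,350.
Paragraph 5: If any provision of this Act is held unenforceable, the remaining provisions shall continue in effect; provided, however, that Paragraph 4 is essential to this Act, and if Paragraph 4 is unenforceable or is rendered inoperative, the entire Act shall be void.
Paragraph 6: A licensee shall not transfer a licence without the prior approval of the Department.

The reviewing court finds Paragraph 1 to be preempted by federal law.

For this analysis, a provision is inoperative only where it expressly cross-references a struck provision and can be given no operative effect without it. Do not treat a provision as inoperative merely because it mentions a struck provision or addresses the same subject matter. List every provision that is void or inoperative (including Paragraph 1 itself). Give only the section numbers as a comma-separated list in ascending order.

Paragraph 1 is struck. Paragraph 2 operates only by reference to Paragraph 1, so it falls with Paragraph 1. Paragraph 3 merely fixes the exemption procedure for Paragraph 1; with Paragraph 1 gone it has nothing to operate on and falls away. Paragraph 5 makes Paragraph 4 an essential term, but Paragraph 4 is unaffected, so the severability proviso in Paragraph 5 preserves the remaining provisions. That leaves Paragraph 4, Paragraph 5, and Paragraph 6 in effect.

1, 2, 3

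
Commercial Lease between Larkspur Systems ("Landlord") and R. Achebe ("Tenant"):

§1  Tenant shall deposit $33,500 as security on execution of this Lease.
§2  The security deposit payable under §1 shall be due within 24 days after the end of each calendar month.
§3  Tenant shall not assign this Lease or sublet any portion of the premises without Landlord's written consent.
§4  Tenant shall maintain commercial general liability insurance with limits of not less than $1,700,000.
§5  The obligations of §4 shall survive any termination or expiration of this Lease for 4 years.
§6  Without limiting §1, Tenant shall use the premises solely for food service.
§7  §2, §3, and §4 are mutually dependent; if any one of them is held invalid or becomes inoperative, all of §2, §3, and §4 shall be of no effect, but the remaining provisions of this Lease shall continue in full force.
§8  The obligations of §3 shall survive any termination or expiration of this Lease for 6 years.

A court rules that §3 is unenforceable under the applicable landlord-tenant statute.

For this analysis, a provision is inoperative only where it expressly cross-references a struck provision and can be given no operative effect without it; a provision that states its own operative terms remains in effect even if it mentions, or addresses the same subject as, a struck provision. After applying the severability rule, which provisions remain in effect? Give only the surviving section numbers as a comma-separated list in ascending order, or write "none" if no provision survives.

1, 6, 7

§3 is struck. §8 operates only by reference to §3, so it falls with §3. §7 declares §2, §3, and §4 mutually dependent; since one of them has fallen, all of them are of no effect. That brings down §2 and §4 as well. §5 in turn depends solely on a provision now struck and likewise falls. The remainder continues in force under §7. That leaves §1, §6, and §7 in effect.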